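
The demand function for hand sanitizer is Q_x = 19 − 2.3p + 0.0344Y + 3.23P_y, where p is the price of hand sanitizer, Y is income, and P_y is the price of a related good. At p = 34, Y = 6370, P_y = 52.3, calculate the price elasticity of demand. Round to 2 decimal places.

-0.24

Substituting, Q_x = 19 − 2.3(34) + 0.0344(6370) + 3.23(52.3) = 19 − 78.2 + 219.128 + 168.929 = 328.857.
∂Q_x/∂p = −2.3, so E_p = (−2.3)·(34/328.857) ≈ -0.24.
|E_p| < 1: demand is inelastic.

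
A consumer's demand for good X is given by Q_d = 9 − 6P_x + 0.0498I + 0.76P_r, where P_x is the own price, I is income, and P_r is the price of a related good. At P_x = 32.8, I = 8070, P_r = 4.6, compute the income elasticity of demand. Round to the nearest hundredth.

1.85

Substituting, Q_d = 9 − 6(32.8) + 0.0498(8070) + 0.76(4.6) = 9 − 196.8 + 401.886 + 3.496 = 217.582.
∂Q_d/∂I = +0.0498, so E_I = 0.0498·(8070/217.582) ≈ 1.85.
E_I > 1: normal good (luxury).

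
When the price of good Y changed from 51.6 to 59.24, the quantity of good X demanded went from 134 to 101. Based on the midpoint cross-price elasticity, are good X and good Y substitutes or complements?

complements

%ΔQ_x = (101 − 134)/[(134+101)/2] = -33/117.5 ≈ -0.2809.
%ΔP_y = (59.24 − 51.6)/[(51.6+59.24)/2] ≈ 0.1379.
E_xy = -0.2809/0.1379 ≈ -2.037.
E_xy < 0, so the goods are complements.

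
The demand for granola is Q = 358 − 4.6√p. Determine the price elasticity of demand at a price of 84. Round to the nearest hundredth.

At p = 84, Q = 315.8403.
dQ/dp = −4.6/(2√p) = −4.6/(2·9.1652).
Point elasticity E = (dQ/dp)·(p/Q) = -0.251 × 84/315.8403 ≈ -0.07.
|E| < 1, so demand is inelastic at this price.

-0.07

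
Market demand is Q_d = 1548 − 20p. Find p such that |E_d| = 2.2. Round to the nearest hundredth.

53.21

Set −bp/(a − bp) = −2.2 ⇒ bp = 2.2(a − bp) ⇒ bp(1+2.2) = 2.2·a.
p = 2.2·1548/(20·3.2) ≈ 53.21.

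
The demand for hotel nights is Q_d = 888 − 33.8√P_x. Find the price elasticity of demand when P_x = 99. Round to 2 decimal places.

At P_x = 99, Q_d = 551.6942.
dQ_d/dP_x = −33.8/(2√P_x) = −33.8/(2·9.9499).
Point elasticity E = (dQ_d/dP_x)·(P_x/Q_d) = -1.6985 × 99/551.6942 ≈ -0.30.
|E| < 1, so demand is inelastic at this price.

-0.30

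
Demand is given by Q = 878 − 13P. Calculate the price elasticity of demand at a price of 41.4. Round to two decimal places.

At P = 41.4, Q = 339.8.
dQ/dP = −13.
Point elasticity E = (dQ/dP)·(P/Q) = -13 × 41.4/339.8 ≈ -1.58.
|E| > 1, so demand is elastic at this price.

-1.58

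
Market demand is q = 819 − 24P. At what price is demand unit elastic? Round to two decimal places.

17.06

For linear demand q = a − bP, E = −bP/(a − bP). |E| = 1 ⇒ bP = a − bP ⇒ P = a/(2b).
P = 819/(2·24) ≈ 17.06.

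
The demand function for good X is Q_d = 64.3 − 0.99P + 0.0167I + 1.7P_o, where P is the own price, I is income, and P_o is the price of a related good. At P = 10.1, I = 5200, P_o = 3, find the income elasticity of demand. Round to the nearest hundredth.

Evaluating quantity at (P, I, P_o) gives Q_d = 64.3 − 0.99(10.1) + 0.0167(5200) + 1.7(3) = 64.3 − 9.999 + 86.84 + 5.1 = 146.241.
∂Q_d/∂I = +0.0167, so E_I = 0.0167·(5200/146.241) ≈ 0.59.
E_I ∈ (0,1): normal good (necessity).

0.59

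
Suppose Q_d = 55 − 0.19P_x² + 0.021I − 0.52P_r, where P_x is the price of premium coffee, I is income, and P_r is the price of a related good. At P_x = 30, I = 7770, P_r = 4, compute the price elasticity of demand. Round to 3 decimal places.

-7.585

Substituting, Q_d = 55 − 0.19(30)² + 0.021(7770) − 0.52(4) = 55 − 171 + 163.17 − 2.08 = 45.09.
∂Q_d/∂P_x = −2·0.19·P_x = -11.4, so E_p = -11.4·(30/45.09) ≈ -7.585.
|E_p| > 1: demand is elastic.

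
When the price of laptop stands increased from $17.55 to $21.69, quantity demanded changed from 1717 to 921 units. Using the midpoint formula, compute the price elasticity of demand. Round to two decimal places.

-2.86

%Δq = (921 − 1717)/[(1717 + 921)/2] = -796/1319 ≈ -0.6035.
%ΔP = (21.69 − 17.55)/[(17.55 + 21.69)/2] = 4.14/19.62 ≈ 0.2110.
Arc elasticity E = %Δq/%ΔP ≈ -0.6035/0.2110 ≈ -2.86.
|E| > 1: demand is elastic over this range.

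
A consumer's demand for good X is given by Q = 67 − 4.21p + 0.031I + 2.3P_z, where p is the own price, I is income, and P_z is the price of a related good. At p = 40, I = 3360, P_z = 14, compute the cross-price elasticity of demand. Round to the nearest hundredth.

0.92

Evaluating quantity at (p, I, P_z) gives Q = 67 − 4.21(40) + 0.031(3360) + 2.3(14) = 67 − 168.4 + 104.16 + 32.2 = 34.96.
∂Q/∂P_z = +2.3, so E_xy = 2.3·(14/34.96) ≈ 0.92.
E_xy > 0: the goods are substitutes.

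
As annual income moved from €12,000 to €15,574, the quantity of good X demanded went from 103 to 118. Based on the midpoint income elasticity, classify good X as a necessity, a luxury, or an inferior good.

necessity

%ΔQ = (118 − 103)/[(103+118)/2] = 15/110.5 ≈ 0.1357.
%ΔI = (15,574 − 12,000)/[(12,000+15,574)/2] = 3574/13787 ≈ 0.2592.
E_I = %ΔQ/%ΔI ≈ 0.524.
E_I ∈ (0,1): normal good (necessity).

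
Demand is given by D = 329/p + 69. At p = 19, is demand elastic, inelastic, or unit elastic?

inelastic

At p = 19, D = 86.3158.
dD/dp = −329/p² = −0.9114.
Point elasticity E = (dD/dp)·(p/D) = -0.9114 × 19/86.3158 ≈ -0.201.
|E| ≈ 0.201 < 1, so demand is inelastic.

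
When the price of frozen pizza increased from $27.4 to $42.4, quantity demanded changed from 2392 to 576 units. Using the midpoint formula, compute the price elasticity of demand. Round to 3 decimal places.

-2.847

%Δq = (576 − 2392)/[(2392 + 576)/2] = -1816/1484 ≈ -1.2237.
%ΔP = (42.4 − 27.4)/[(27.4 + 42.4)/2] = 15/34.9 ≈ 0.4298.
Arc elasticity E = %Δq/%ΔP ≈ -1.2237/0.4298 ≈ -2.847.
|E| > 1: demand is elastic over this range.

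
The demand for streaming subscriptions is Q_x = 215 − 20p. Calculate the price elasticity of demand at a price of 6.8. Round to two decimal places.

At p = 6.8, Q_x = 79.
dQ_x/dp = −20.
Point elasticity E = (dQ_x/dp)·(p/Q_x) = -20 × 6.8/79 ≈ -1.72.
|E| > 1, so demand is elastic at this price.

-1.72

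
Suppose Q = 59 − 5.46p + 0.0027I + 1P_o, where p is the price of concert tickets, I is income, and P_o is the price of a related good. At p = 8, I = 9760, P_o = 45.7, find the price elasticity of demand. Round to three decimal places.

Q = 59 − 5.46(8) + 0.0027(9760) + 1(45.7) = 59 − 43.68 + 26.352 + 45.7 = 87.372.
∂Q/∂p = −5.46, so E_p = (−5.46)·(8/87.372) ≈ -0.500.
|E_p| < 1: demand is inelastic.

-0.500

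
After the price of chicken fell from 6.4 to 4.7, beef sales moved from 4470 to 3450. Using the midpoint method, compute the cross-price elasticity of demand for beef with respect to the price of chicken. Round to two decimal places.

%ΔQ_x = (3450 − 4470)/[(4470+3450)/2] = -1020/3960 ≈ -0.2576.
%ΔP_y = (4.7 − 6.4)/[(6.4+4.7)/2] ≈ -0.3063.
E_xy = -0.2576/-0.3063 ≈ 0.84.
E_xy > 0, so beef and chicken are substitutes.

0.84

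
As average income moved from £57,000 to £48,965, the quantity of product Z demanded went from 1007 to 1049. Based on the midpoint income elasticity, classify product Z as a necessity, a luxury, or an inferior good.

%ΔQ = (1049 − 1007)/[(1007+1049)/2] = 42/1028 ≈ 0.0409.
%ΔY = (48,965 − 57,000)/[(57,000+48,965)/2] = -8035/52982.5 ≈ -0.1517.
E_I = %ΔQ/%ΔY ≈ -0.269.
E_I < 0: inferior good.

inferior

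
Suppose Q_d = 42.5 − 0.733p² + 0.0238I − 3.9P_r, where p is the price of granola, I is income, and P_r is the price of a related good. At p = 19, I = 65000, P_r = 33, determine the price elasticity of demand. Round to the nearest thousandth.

-0.442

First evaluate Q_d: 42.5 − 0.733(19)² + 0.0238(65000) − 3.9(33) = 42.5 − 264.613 + 1547 − 128.7 = 1196.187.
∂Q_d/∂p = −2·0.733·p = -27.854, so E_p = -27.854·(19/1196.187) ≈ -0.442.
|E_p| < 1: demand is inelastic.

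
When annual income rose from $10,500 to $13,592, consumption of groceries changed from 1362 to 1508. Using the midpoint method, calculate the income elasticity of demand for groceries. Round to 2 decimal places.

%ΔQ = (1508 − 1362)/[(1362+1508)/2] = 146/1435 ≈ 0.1017.
%ΔI = (13,592 − 10,500)/[(10,500+13,592)/2] = 3092/12046 ≈ 0.2567.
E_I = %ΔQ/%ΔI ≈ 0.40.
E_I ∈ (0,1): normal good (necessity).

0.40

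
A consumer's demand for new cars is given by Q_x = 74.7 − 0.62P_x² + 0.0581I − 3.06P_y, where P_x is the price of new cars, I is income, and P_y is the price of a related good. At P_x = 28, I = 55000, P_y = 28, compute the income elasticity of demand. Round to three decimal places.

1.184

At the given point, Q_x = 74.7 − 0.62(28)² + 0.0581(55000) − 3.06(28) = 74.7 − 486.08 + 3195.5 − 85.68 = 2698.44.
∂Q_x/∂I = +0.0581, so E_I = 0.0581·(55000/2698.44) ≈ 1.184.
E_I > 1: normal good (luxury).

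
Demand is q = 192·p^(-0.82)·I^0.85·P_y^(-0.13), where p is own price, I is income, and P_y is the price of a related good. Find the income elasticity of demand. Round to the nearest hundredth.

For a Cobb–Douglas (constant-elasticity) form q = A·I^α·…, the elasticity with respect to I equals the exponent α at every point.
Here the exponent on I is 0.85, so the income elasticity of demand is 0.85.

0.85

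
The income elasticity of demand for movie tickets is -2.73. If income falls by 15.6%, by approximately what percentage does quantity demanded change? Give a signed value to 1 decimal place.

42.6

%ΔQ ≈ E × %ΔI = (-2.73) × (-15.6%) ≈ 42.6%.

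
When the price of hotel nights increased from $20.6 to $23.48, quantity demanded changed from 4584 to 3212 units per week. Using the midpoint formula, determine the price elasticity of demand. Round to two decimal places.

%Δq = (3212 − 4584)/[(4584 + 3212)/2] = -1372/3898 ≈ -0.3520.
%ΔP = (23.48 − 20.6)/[(20.6 + 23.48)/2] = 2.88/22.04 ≈ 0.1307.
Arc elasticity E = %Δq/%ΔP ≈ -0.3520/0.1307 ≈ -2.69.
|E| > 1: demand is elastic over this range.

-2.69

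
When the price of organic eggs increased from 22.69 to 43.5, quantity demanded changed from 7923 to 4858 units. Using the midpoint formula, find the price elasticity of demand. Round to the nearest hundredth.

%Δq = (4858 − 7923)/[(7923 + 4858)/2] = -3065/6390.5 ≈ -0.4796.
%Δp = (43.5 − 22.69)/[(22.69 + 43.5)/2] = 20.81/33.095 ≈ 0.6288.
Arc elasticity E = %Δq/%Δp ≈ -0.4796/0.6288 ≈ -0.76.
|E| < 1: demand is inelastic over this range.

-0.76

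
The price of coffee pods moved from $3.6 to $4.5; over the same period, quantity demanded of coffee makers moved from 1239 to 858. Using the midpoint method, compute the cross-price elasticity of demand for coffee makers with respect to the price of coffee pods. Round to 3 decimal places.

%ΔQ_x = (858 − 1239)/[(1239+858)/2] = -381/1048.5 ≈ -0.3634.
%ΔP_y = (4.5 − 3.6)/[(3.6+4.5)/2] ≈ 0.2222.
E_xy = -0.3634/0.2222 ≈ -1.635.
E_xy < 0, so coffee makers and coffee pods are complements.

-1.635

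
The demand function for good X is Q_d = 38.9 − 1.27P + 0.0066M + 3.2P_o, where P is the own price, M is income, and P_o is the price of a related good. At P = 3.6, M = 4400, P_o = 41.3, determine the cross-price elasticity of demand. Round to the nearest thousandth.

0.676

Evaluating quantity at (P, M, P_o) gives Q_d = 38.9 − 1.27(3.6) + 0.0066(4400) + 3.2(41.3) = 38.9 − 4.572 + 29.04 + 132.16 = 195.528.
∂Q_d/∂P_o = +3.2, so E_xy = 3.2·(41.3/195.528) ≈ 0.676.
E_xy > 0: the goods are substitutes.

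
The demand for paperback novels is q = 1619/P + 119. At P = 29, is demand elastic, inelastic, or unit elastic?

inelastic

At P = 29, q = 174.8276.
dq/dP = −1619/P² = −1.9251.
Point elasticity E = (dq/dP)·(P/q) = -1.9251 × 29/174.8276 ≈ -0.319.
|E| ≈ 0.319 < 1, so demand is inelastic.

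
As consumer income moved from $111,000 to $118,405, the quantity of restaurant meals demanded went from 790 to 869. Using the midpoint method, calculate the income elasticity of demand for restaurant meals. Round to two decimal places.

%ΔQ = (869 − 790)/[(790+869)/2] = 79/829.5 ≈ 0.0952.
%ΔM = (118,405 − 111,000)/[(111,000+118,405)/2] = 7405/114702.5 ≈ 0.0646.
E_I = %ΔQ/%ΔM ≈ 1.48.
E_I > 1: normal good (luxury).

1.48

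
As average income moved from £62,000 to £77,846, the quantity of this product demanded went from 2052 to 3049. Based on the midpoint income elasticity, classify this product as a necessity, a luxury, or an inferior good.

%ΔQ = (3049 − 2052)/[(2052+3049)/2] = 997/2550.5 ≈ 0.3909.
%ΔY = (77,846 − 62,000)/[(62,000+77,846)/2] = 15846/69923 ≈ 0.2266.
E_I = %ΔQ/%ΔY ≈ 1.725.
E_I > 1: normal good (luxury).

luxury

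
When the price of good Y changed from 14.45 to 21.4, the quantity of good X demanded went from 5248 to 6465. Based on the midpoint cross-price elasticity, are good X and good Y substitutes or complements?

%ΔQ_x = (6465 − 5248)/[(5248+6465)/2] = 1217/5856.5 ≈ 0.2078.
%ΔP_y = (21.4 − 14.45)/[(14.45+21.4)/2] ≈ 0.3877.
E_xy = 0.2078/0.3877 ≈ 0.536.
E_xy > 0, so the goods are substitutes.

substitutes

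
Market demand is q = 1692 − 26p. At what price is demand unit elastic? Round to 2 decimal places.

For linear demand q = a − bp, E = −bp/(a − bp). |E| = 1 ⇒ bp = a − bp ⇒ p = a/(2b).
p = 1692/(2·26) ≈ 32.54.

32.54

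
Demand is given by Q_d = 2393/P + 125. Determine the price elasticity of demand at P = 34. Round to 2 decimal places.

-0.36

At P = 34, Q_d = 195.3824.
dQ_d/dP = −2393/P² = −2.0701.
Point elasticity E = (dQ_d/dP)·(P/Q_d) = -2.0701 × 34/195.3824 ≈ -0.36.
|E| < 1, so demand is inelastic at this price.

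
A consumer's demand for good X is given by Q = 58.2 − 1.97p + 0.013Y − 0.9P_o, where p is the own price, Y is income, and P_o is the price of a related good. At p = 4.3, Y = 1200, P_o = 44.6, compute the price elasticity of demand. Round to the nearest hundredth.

At the given point, Q = 58.2 − 1.97(4.3) + 0.013(1200) − 0.9(44.6) = 58.2 − 8.471 + 15.6 − 40.14 = 25.189.
∂Q/∂p = −1.97, so E_p = (−1.97)·(4.3/25.189) ≈ -0.34.
|E_p| < 1: demand is inelastic.

-0.34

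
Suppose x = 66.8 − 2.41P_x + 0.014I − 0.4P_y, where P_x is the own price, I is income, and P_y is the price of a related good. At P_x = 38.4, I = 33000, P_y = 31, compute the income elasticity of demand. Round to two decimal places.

1.09

x = 66.8 − 2.41(38.4) + 0.014(33000) − 0.4(31) = 66.8 − 92.544 + 462 − 12.4 = 423.856.
∂x/∂I = +0.014, so E_I = 0.014·(33000/423.856) ≈ 1.09.
E_I > 1: normal good (luxury).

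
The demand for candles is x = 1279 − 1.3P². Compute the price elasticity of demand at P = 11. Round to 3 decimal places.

At P = 11, x = 1121.7.
dx/dP = −2·1.3·P = −28.6.
Point elasticity E = (dx/dP)·(P/x) = -28.6 × 11/1121.7 ≈ -0.280.
|E| < 1, so demand is inelastic at this price.

-0.280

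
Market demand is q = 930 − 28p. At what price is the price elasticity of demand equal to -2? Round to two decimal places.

Set −bp/(a − bp) = −2 ⇒ bp = 2(a − bp) ⇒ bp(1+2) = 2·a.
p = 2·930/(28·3) ≈ 22.14.

22.14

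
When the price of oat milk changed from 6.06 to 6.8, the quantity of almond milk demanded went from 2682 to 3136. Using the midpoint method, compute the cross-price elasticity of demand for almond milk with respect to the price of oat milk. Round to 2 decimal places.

%ΔQ_x = (3136 − 2682)/[(2682+3136)/2] = 454/2909 ≈ 0.1561.
%ΔP_y = (6.8 − 6.06)/[(6.06+6.8)/2] ≈ 0.1151.
E_xy = 0.1561/0.1151 ≈ 1.36.
E_xy > 0, so almond milk and oat milk are substitutes.

1.36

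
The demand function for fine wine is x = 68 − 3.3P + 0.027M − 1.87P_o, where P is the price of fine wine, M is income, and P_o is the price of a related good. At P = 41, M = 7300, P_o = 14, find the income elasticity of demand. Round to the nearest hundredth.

Evaluating quantity at (P, M, P_o) gives x = 68 − 3.3(41) + 0.027(7300) − 1.87(14) = 68 − 135.3 + 197.1 − 26.18 = 103.62.
∂x/∂M = +0.027, so E_I = 0.027·(7300/103.62) ≈ 1.90.
E_I > 1: normal good (luxury).

1.90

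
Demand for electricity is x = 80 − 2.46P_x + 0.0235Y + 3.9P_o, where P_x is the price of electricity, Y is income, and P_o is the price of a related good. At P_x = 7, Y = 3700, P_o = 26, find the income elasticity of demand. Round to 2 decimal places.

At the given point, x = 80 − 2.46(7) + 0.0235(3700) + 3.9(26) = 80 − 17.22 + 86.95 + 101.4 = 251.13.
∂x/∂Y = +0.0235, so E_I = 0.0235·(3700/251.13) ≈ 0.35.
E_I ∈ (0,1): normal good (necessity).

0.35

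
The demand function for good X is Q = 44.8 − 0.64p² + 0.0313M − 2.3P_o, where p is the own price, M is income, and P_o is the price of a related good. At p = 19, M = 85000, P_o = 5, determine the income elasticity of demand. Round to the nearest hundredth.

1.08

Q = 44.8 − 0.64(19)² + 0.0313(85000) − 2.3(5) = 44.8 − 231.04 + 2660.5 − 11.5 = 2462.76.
∂Q/∂M = +0.0313, so E_I = 0.0313·(85000/2462.76) ≈ 1.08.
E_I > 1: normal good (luxury).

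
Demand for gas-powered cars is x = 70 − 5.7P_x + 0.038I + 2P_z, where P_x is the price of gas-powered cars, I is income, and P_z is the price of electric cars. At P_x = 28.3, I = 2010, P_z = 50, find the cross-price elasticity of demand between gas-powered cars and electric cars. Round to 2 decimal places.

Substituting, x = 70 − 5.7(28.3) + 0.038(2010) + 2(50) = 70 − 161.31 + 76.38 + 100 = 85.07.
∂x/∂P_z = +2, so E_xy = 2·(50/85.07) ≈ 1.18.
E_xy > 0: the goods are substitutes.

1.18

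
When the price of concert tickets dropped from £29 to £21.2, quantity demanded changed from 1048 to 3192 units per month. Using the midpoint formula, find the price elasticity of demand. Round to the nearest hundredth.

-3.25

%ΔQ = (3192 − 1048)/[(1048 + 3192)/2] = 2144/2120 ≈ 1.0113.
%Δp = (21.2 − 29)/[(29 + 21.2)/2] = -7.8/25.1 ≈ -0.3108.
Arc elasticity E = %ΔQ/%Δp ≈ 1.0113/-0.3108 ≈ -3.25.
|E| > 1: demand is elastic over this range.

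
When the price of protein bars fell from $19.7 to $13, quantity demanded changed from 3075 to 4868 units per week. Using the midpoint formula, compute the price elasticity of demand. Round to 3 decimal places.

%Δq = (4868 − 3075)/[(3075 + 4868)/2] = 1793/3971.5 ≈ 0.4515.
%Δp = (13 − 19.7)/[(19.7 + 13)/2] = -6.7/16.35 ≈ -0.4098.
Arc elasticity E = %Δq/%Δp ≈ 0.4515/-0.4098 ≈ -1.102.
|E| > 1: demand is elastic over this range.

-1.102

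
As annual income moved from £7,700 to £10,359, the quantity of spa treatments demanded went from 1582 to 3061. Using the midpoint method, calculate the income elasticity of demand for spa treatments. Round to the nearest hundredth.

2.16

%ΔQ = (3061 − 1582)/[(1582+3061)/2] = 1479/2321.5 ≈ 0.6371.
%ΔI = (10,359 − 7,700)/[(7,700+10,359)/2] = 2659/9029.5 ≈ 0.2945.
E_I = %ΔQ/%ΔI ≈ 2.16.
E_I > 1: normal good (luxury).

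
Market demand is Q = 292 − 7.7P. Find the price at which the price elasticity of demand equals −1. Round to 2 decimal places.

18.96

For linear demand Q = a − bP, E = −bP/(a − bP). |E| = 1 ⇒ bP = a − bP ⇒ P = a/(2b).
P = 292/(2·7.7) ≈ 18.96.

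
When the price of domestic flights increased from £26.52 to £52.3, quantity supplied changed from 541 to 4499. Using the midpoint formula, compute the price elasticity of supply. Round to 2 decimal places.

2.40

%ΔQ = (4499 − 541)/[(541 + 4499)/2] = 3958/2520 ≈ 1.5706.
%ΔP = (52.3 − 26.52)/[(26.52 + 52.3)/2] = 25.78/39.41 ≈ 0.6541.
Arc elasticity E = %ΔQ/%ΔP ≈ 1.5706/0.6541 ≈ 2.40.
|E| > 1: supply is elastic over this range.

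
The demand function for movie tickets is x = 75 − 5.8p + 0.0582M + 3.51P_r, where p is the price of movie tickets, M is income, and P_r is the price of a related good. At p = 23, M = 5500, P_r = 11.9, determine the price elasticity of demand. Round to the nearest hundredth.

-0.44

First evaluate x: 75 − 5.8(23) + 0.0582(5500) + 3.51(11.9) = 75 − 133.4 + 320.1 + 41.769 = 303.469.
∂x/∂p = −5.8, so E_p = (−5.8)·(23/303.469) ≈ -0.44.
|E_p| < 1: demand is inelastic.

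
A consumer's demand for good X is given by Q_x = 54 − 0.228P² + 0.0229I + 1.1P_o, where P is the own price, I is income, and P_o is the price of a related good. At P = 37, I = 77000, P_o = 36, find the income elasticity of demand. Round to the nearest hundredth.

Q_x = 54 − 0.228(37)² + 0.0229(77000) + 1.1(36) = 54 − 312.132 + 1763.3 + 39.6 = 1544.768.
∂Q_x/∂I = +0.0229, so E_I = 0.0229·(77000/1544.768) ≈ 1.14.
E_I > 1: normal good (luxury).

1.14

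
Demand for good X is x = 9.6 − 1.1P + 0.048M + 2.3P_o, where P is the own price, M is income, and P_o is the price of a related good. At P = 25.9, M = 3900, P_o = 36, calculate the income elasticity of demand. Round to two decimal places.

Evaluating quantity at (P, M, P_o) gives x = 9.6 − 1.1(25.9) + 0.048(3900) + 2.3(36) = 9.6 − 28.49 + 187.2 + 82.8 = 251.11.
∂x/∂M = +0.048, so E_I = 0.048·(3900/251.11) ≈ 0.75.
E_I ∈ (0,1): normal good (necessity).

0.75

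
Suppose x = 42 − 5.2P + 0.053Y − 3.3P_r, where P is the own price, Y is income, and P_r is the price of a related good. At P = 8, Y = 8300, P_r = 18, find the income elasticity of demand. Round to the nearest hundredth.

x = 42 − 5.2(8) + 0.053(8300) − 3.3(18) = 42 − 41.6 + 439.9 − 59.4 = 380.9.
∂x/∂Y = +0.053, so E_I = 0.053·(8300/380.9) ≈ 1.15.
E_I > 1: normal good (luxury).

1.15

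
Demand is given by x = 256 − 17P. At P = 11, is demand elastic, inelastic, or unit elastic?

elastic

At P = 11, x = 69.
dx/dP = −17.
Point elasticity E = (dx/dP)·(P/x) = -17 × 11/69 ≈ -2.710.
|E| ≈ 2.710 > 1, so demand is elastic.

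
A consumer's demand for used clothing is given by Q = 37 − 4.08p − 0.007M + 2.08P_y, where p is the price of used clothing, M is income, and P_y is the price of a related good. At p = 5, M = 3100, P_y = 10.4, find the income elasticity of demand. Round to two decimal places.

-1.31

First evaluate Q: 37 − 4.08(5) − 0.007(3100) + 2.08(10.4) = 37 − 20.4 − 21.7 + 21.632 = 16.532.
∂Q/∂M = −0.007, so E_I = -0.007·(3100/16.532) ≈ -1.31.
E_I < 0: inferior good.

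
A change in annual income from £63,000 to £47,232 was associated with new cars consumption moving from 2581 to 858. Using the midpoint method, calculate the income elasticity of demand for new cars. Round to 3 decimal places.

%ΔQ = (858 − 2581)/[(2581+858)/2] = -1723/1719.5 ≈ -1.0020.
%ΔM = (47,232 − 63,000)/[(63,000+47,232)/2] = -15768/55116 ≈ -0.2861.
E_I = %ΔQ/%ΔM ≈ 3.503.
E_I > 1: normal good (luxury).

3.503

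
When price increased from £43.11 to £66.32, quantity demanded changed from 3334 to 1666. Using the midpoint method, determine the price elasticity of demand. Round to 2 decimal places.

-1.57

%ΔQ = (1666 − 3334)/[(3334 + 1666)/2] = -1668/2500 ≈ -0.6672.
%ΔP = (66.32 − 43.11)/[(43.11 + 66.32)/2] = 23.21/54.715 ≈ 0.4242.
Arc elasticity E = %ΔQ/%ΔP ≈ -0.6672/0.4242 ≈ -1.57.
|E| > 1: demand is elastic over this range.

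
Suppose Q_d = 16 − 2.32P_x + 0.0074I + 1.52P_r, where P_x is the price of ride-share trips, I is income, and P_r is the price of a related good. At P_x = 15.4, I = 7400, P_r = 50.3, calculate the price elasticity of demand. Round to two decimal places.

First evaluate Q_d: 16 − 2.32(15.4) + 0.0074(7400) + 1.52(50.3) = 16 − 35.728 + 54.76 + 76.456 = 111.488.
∂Q_d/∂P_x = −2.32, so E_p = (−2.32)·(15.4/111.488) ≈ -0.32.
|E_p| < 1: demand is inelastic.

-0.32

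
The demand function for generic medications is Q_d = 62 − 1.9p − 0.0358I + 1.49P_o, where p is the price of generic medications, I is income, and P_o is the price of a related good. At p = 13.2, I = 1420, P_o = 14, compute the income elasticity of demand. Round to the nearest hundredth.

First evaluate Q_d: 62 − 1.9(13.2) − 0.0358(1420) + 1.49(14) = 62 − 25.08 − 50.836 + 20.86 = 6.944.
∂Q_d/∂I = −0.0358, so E_I = -0.0358·(1420/6.944) ≈ -7.32.
E_I < 0: inferior good.

-7.32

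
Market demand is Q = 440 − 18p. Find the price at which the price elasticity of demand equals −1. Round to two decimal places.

12.22

For linear demand Q = a − bp, E = −bp/(a − bp). |E| = 1 ⇒ bp = a − bp ⇒ p = a/(2b).
p = 440/(2·18) ≈ 12.22.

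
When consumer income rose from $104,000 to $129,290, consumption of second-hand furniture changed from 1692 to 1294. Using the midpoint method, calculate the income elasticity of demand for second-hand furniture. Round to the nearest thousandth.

%ΔQ = (1294 − 1692)/[(1692+1294)/2] = -398/1493 ≈ -0.2666.
%ΔI = (129,290 − 104,000)/[(104,000+129,290)/2] = 25290/116645 ≈ 0.2168.
E_I = %ΔQ/%ΔI ≈ -1.230.
E_I < 0: inferior good.

-1.230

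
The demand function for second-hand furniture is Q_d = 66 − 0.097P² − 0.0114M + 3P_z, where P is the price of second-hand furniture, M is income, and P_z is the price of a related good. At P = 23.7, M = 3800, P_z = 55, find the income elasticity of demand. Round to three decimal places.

First evaluate Q_d: 66 − 0.097(23.7)² − 0.0114(3800) + 3(55) = 66 − 54.4839 − 43.32 + 165 = 133.1961.
∂Q_d/∂M = −0.0114, so E_I = -0.0114·(3800/133.1961) ≈ -0.325.
E_I < 0: inferior good.

-0.325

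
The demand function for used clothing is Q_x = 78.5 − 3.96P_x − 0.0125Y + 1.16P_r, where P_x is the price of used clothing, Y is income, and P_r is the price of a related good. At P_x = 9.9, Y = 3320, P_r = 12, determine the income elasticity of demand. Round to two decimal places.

-3.54

Substituting, Q_x = 78.5 − 3.96(9.9) − 0.0125(3320) + 1.16(12) = 78.5 − 39.204 − 41.5 + 13.92 = 11.716.
∂Q_x/∂Y = −0.0125, so E_I = -0.0125·(3320/11.716) ≈ -3.54.
E_I < 0: inferior good.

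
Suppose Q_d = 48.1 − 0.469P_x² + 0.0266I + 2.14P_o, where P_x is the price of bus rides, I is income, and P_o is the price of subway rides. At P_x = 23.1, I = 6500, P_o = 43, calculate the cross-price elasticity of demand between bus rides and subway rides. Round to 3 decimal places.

Substituting, Q_d = 48.1 − 0.469(23.1)² + 0.0266(6500) + 2.14(43) = 48.1 − 250.2631 + 172.9 + 92.02 = 62.7569.
∂Q_d/∂P_o = +2.14, so E_xy = 2.14·(43/62.7569) ≈ 1.466.
E_xy > 0: the goods are substitutes.

1.466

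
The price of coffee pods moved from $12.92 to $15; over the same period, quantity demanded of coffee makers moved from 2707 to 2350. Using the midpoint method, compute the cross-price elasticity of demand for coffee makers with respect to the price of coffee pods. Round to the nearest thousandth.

%ΔQ_x = (2350 − 2707)/[(2707+2350)/2] = -357/2528.5 ≈ -0.1412.
%ΔP_y = (15 − 12.92)/[(12.92+15)/2] ≈ 0.1490.
E_xy = -0.1412/0.1490 ≈ -0.948.
E_xy < 0, so coffee makers and coffee pods are complements.

-0.948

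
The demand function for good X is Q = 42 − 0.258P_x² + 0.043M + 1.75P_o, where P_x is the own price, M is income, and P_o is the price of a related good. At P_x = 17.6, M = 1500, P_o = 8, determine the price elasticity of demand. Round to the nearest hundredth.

-3.94

Evaluating quantity at (P_x, M, P_o) gives Q = 42 − 0.258(17.6)² + 0.043(1500) + 1.75(8) = 42 − 79.9181 + 64.5 + 14 = 40.5819.
∂Q/∂P_x = −2·0.258·P_x = -9.0816, so E_p = -9.0816·(17.6/40.5819) ≈ -3.94.
|E_p| > 1: demand is elastic.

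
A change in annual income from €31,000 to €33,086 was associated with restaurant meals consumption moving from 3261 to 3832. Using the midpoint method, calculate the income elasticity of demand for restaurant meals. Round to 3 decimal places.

2.473

%ΔQ = (3832 − 3261)/[(3261+3832)/2] = 571/3546.5 ≈ 0.1610.
%ΔM = (33,086 − 31,000)/[(31,000+33,086)/2] = 2086/32043 ≈ 0.0651.
E_I = %ΔQ/%ΔM ≈ 2.473.
E_I > 1: normal good (luxury).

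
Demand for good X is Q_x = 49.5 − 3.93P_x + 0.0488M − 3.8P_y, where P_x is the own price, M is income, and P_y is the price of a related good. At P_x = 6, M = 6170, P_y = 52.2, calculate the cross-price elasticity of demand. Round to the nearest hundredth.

-1.54

Substituting, Q_x = 49.5 − 3.93(6) + 0.0488(6170) − 3.8(52.2) = 49.5 − 23.58 + 301.096 − 198.36 = 128.656.
∂Q_x/∂P_y = −3.8, so E_xy = -3.8·(52.2/128.656) ≈ -1.54.
E_xy < 0: the goods are complements.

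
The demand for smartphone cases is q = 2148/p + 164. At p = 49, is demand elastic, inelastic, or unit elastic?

At p = 49, q = 207.8367.
dq/dp = −2148/p² = −0.8946.
Point elasticity E = (dq/dp)·(p/q) = -0.8946 × 49/207.8367 ≈ -0.211.
|E| ≈ 0.211 < 1, so demand is inelastic.

inelastic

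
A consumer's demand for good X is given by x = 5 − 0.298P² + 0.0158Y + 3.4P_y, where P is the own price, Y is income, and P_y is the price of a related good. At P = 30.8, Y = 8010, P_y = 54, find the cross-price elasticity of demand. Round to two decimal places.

5.66

Evaluating quantity at (P, Y, P_y) gives x = 5 − 0.298(30.8)² + 0.0158(8010) + 3.4(54) = 5 − 282.6947 + 126.558 + 183.6 = 32.4633.
∂x/∂P_y = +3.4, so E_xy = 3.4·(54/32.4633) ≈ 5.66.
E_xy > 0: the goods are substitutes.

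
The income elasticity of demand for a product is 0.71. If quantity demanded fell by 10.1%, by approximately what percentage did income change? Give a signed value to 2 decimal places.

-14.23

%ΔQ ≈ E × %ΔI ⇒ %ΔI = %ΔQ / E = (-10.1%)/(0.71) ≈ -14.23%.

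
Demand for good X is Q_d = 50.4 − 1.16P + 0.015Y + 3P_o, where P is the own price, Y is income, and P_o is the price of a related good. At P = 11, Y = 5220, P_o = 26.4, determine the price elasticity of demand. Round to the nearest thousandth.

Substituting, Q_d = 50.4 − 1.16(11) + 0.015(5220) + 3(26.4) = 50.4 − 12.76 + 78.3 + 79.2 = 195.14.
∂Q_d/∂P = −1.16, so E_p = (−1.16)·(11/195.14) ≈ -0.065.
|E_p| < 1: demand is inelastic.

-0.065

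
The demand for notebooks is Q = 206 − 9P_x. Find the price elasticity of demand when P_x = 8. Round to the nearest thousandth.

-0.537

At P_x = 8, Q = 134.
dQ/dP_x = −9.
Point elasticity E = (dQ/dP_x)·(P_x/Q) = -9 × 8/134 ≈ -0.537.
|E| < 1, so demand is inelastic at this price.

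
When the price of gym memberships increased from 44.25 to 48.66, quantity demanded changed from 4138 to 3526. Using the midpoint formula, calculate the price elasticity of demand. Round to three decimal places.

%ΔQ = (3526 − 4138)/[(4138 + 3526)/2] = -612/3832 ≈ -0.1597.
%ΔP = (48.66 − 44.25)/[(44.25 + 48.66)/2] = 4.41/46.455 ≈ 0.0949.
Arc elasticity E = %ΔQ/%ΔP ≈ -0.1597/0.0949 ≈ -1.682.
|E| > 1: demand is elastic over this range.

-1.682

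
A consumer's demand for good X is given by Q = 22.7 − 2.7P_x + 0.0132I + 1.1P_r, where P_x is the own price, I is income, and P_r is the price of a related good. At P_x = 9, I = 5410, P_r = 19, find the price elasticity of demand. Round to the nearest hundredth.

-0.27

At the given point, Q = 22.7 − 2.7(9) + 0.0132(5410) + 1.1(19) = 22.7 − 24.3 + 71.412 + 20.9 = 90.712.
∂Q/∂P_x = −2.7, so E_p = (−2.7)·(9/90.712) ≈ -0.27.
|E_p| < 1: demand is inelastic.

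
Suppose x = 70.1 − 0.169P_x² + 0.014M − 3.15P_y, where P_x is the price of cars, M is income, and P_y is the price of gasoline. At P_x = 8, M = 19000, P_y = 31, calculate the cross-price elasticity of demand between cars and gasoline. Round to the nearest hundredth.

-0.43

First evaluate x: 70.1 − 0.169(8)² + 0.014(19000) − 3.15(31) = 70.1 − 10.816 + 266 − 97.65 = 227.634.
∂x/∂P_y = −3.15, so E_xy = -3.15·(31/227.634) ≈ -0.43.
E_xy < 0: the goods are complements.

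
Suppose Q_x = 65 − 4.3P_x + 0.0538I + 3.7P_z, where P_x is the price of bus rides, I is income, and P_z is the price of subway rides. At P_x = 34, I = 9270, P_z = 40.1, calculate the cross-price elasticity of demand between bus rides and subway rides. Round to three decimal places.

Q_x = 65 − 4.3(34) + 0.0538(9270) + 3.7(40.1) = 65 − 146.2 + 498.726 + 148.37 = 565.896.
∂Q_x/∂P_z = +3.7, so E_xy = 3.7·(40.1/565.896) ≈ 0.262.
E_xy > 0: the goods are substitutes.

0.262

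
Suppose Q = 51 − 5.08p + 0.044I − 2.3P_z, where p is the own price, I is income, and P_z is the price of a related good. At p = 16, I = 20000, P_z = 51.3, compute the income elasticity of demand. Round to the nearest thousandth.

1.203

First evaluate Q: 51 − 5.08(16) + 0.044(20000) − 2.3(51.3) = 51 − 81.28 + 880 − 117.99 = 731.73.
∂Q/∂I = +0.044, so E_I = 0.044·(20000/731.73) ≈ 1.203.
E_I > 1: normal good (luxury).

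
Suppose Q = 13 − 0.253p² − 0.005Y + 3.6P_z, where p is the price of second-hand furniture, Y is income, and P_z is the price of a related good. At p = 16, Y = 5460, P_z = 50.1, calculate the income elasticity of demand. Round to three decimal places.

-0.270

Q = 13 − 0.253(16)² − 0.005(5460) + 3.6(50.1) = 13 − 64.768 − 27.3 + 180.36 = 101.292.
∂Q/∂Y = −0.005, so E_I = -0.005·(5460/101.292) ≈ -0.270.
E_I < 0: inferior good.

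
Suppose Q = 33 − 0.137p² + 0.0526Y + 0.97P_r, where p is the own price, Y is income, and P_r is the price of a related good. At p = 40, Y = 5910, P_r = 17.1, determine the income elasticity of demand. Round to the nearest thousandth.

2.201

At the given point, Q = 33 − 0.137(40)² + 0.0526(5910) + 0.97(17.1) = 33 − 219.2 + 310.866 + 16.587 = 141.253.
∂Q/∂Y = +0.0526, so E_I = 0.0526·(5910/141.253) ≈ 2.201.
E_I > 1: normal good (luxury).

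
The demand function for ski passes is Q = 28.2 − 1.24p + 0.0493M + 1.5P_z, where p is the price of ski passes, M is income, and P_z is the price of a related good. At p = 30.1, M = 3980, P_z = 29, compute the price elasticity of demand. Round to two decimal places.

Evaluating quantity at (p, M, P_z) gives Q = 28.2 − 1.24(30.1) + 0.0493(3980) + 1.5(29) = 28.2 − 37.324 + 196.214 + 43.5 = 230.59.
∂Q/∂p = −1.24, so E_p = (−1.24)·(30.1/230.59) ≈ -0.16.
|E_p| < 1: demand is inelastic.

-0.16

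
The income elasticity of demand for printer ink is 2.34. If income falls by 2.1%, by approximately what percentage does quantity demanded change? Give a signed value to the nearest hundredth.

-4.91

%ΔQ ≈ E × %ΔI = (2.34) × (-2.1%) ≈ -4.91%.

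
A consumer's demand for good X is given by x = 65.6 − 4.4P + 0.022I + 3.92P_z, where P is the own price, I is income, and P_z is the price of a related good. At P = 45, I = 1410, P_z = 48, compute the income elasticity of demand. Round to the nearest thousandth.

0.357

Substituting, x = 65.6 − 4.4(45) + 0.022(1410) + 3.92(48) = 65.6 − 198 + 31.02 + 188.16 = 86.78.
∂x/∂I = +0.022, so E_I = 0.022·(1410/86.78) ≈ 0.357.
E_I ∈ (0,1): normal good (necessity).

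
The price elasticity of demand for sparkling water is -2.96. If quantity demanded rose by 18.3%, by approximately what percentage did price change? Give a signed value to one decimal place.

-6.2

%ΔQ ≈ E × %ΔP ⇒ %ΔP = %ΔQ / E = (18.3%)/(-2.96) ≈ -6.2%.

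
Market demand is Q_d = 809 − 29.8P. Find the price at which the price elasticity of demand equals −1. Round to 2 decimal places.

For linear demand Q_d = a − bP, E = −bP/(a − bP). |E| = 1 ⇒ bP = a − bP ⇒ P = a/(2b).
P = 809/(2·29.8) ≈ 13.57.

13.57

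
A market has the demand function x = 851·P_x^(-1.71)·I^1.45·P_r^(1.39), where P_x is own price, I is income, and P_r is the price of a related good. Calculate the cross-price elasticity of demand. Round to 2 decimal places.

For a Cobb–Douglas (constant-elasticity) form x = A·P_r^α·…, the elasticity with respect to P_r equals the exponent α at every point.
Here the exponent on P_r is 1.39, so the cross-price elasticity of demand is 1.39.

1.39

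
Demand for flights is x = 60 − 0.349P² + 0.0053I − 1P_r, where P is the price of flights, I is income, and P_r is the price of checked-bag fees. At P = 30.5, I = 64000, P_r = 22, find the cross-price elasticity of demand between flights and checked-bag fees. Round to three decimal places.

Evaluating quantity at (P, I, P_r) gives x = 60 − 0.349(30.5)² + 0.0053(64000) − 1(22) = 60 − 324.6573 + 339.2 − 22 = 52.5428.
∂x/∂P_r = −1, so E_xy = -1·(22/52.5428) ≈ -0.419.
E_xy < 0: the goods are complements.

-0.419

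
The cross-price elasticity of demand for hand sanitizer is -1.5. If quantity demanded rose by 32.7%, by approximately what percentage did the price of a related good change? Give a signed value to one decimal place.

-21.8

%ΔQ ≈ E × %ΔP_y ⇒ %ΔP_y = %ΔQ / E = (32.7%)/(-1.5) = -21.8%.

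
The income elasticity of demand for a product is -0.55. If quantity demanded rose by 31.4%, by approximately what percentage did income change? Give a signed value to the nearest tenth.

%ΔQ ≈ E × %ΔI ⇒ %ΔI = %ΔQ / E = (31.4%)/(-0.55) ≈ -57.1%.

-57.1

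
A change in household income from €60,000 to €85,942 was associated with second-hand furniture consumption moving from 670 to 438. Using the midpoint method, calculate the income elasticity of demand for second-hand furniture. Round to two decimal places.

%ΔQ = (438 − 670)/[(670+438)/2] = -232/554 ≈ -0.4188.
%ΔI = (85,942 − 60,000)/[(60,000+85,942)/2] = 25942/72971 ≈ 0.3555.
E_I = %ΔQ/%ΔI ≈ -1.18.
E_I < 0: inferior good.

-1.18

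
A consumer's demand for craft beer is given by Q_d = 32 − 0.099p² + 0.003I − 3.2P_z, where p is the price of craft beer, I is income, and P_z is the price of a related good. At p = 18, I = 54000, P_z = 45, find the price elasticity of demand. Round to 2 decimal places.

Q_d = 32 − 0.099(18)² + 0.003(54000) − 3.2(45) = 32 − 32.076 + 162 − 144 = 17.924.
∂Q_d/∂p = −2·0.099·p = -3.564, so E_p = -3.564·(18/17.924) ≈ -3.58.
|E_p| > 1: demand is elastic.

-3.58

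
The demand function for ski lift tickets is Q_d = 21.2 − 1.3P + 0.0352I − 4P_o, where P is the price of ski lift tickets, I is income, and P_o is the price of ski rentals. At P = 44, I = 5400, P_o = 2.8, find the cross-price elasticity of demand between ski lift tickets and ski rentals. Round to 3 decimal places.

Substituting, Q_d = 21.2 − 1.3(44) + 0.0352(5400) − 4(2.8) = 21.2 − 57.2 + 190.08 − 11.2 = 142.88.
∂Q_d/∂P_o = −4, so E_xy = -4·(2.8/142.88) ≈ -0.078.
E_xy < 0: the goods are complements.

-0.078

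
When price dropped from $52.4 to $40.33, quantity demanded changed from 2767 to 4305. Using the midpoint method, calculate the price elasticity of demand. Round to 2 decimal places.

-1.67

%Δq = (4305 − 2767)/[(2767 + 4305)/2] = 1538/3536 ≈ 0.4350.
%Δp = (40.33 − 52.4)/[(52.4 + 40.33)/2] = -12.07/46.365 ≈ -0.2603.
Arc elasticity E = %Δq/%Δp ≈ 0.4350/-0.2603 ≈ -1.67.
|E| > 1: demand is elastic over this range.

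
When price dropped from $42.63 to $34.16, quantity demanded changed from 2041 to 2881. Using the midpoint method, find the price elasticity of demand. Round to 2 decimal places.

-1.55

%Δq = (2881 − 2041)/[(2041 + 2881)/2] = 840/2461 ≈ 0.3413.
%ΔP = (34.16 − 42.63)/[(42.63 + 34.16)/2] = -8.47/38.395 ≈ -0.2206.
Arc elasticity E = %Δq/%ΔP ≈ 0.3413/-0.2206 ≈ -1.55.
|E| > 1: demand is elastic over this range.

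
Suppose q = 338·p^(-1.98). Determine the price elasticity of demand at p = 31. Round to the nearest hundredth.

For a Cobb–Douglas (constant-elasticity) form q = A·p^α·…, the elasticity with respect to p equals the exponent α at every point.
Here the exponent on p is -1.98, so the price elasticity of demand is -1.98.

-1.98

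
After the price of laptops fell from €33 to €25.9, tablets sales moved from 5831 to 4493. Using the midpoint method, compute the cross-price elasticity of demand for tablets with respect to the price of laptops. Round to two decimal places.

%ΔQ_x = (4493 − 5831)/[(5831+4493)/2] = -1338/5162 ≈ -0.2592.
%ΔP_y = (25.9 − 33)/[(33+25.9)/2] ≈ -0.2411.
E_xy = -0.2592/-0.2411 ≈ 1.08.
E_xy > 0, so tablets and laptops are substitutes.

1.08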